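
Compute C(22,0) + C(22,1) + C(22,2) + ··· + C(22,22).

Setting x = 1 in (1+x)^22 gives Σ C(22,k) = 2^22 = 4194304.

4194304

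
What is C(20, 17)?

C(20,17) = C(20,3) by symmetry.
C(20,3) = (20·19·18) / 3! = 6840 / 6 = 1140.

1140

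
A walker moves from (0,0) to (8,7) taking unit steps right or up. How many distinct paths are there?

6435

Each path is a sequence of 15 steps with 8 rights: C(15,8) = 6435.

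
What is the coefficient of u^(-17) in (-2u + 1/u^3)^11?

General term: C(11,j)·(-2u)^j·(1/u^3)^(11-j), with u-exponent 1j − 3(11−j) = 4j − 33.
Set 4j − 33 = -17: j = 4.
C(11,4) = 330; (-2)^4 = 16; 1^7 = 1.
Coefficient = 330 · 16 · 1 = 5280.

5280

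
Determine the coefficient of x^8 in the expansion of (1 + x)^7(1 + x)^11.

(1 + x)^7(1 + x)^11 = (1 + x)^18, so the coefficient of x^8 is C(18,8)·1^8 = 43758·1 = 43758.

43758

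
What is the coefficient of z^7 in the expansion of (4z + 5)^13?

439296000000

The general term is C(13,j)·(4z)^j·(5)^(13-j); the z^7 term has j = 7.
C(13,7) = 1716.
Coefficient = C(13,7) · 4^7 · 5^6 = 1716 · 16384 · 15625 = 439296000000.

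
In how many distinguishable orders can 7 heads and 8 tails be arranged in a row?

6435

Choose positions for the heads: C(15,7) = 6435.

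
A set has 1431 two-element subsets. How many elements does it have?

54

n(n−1)/2 = 1431 ⇒ n(n−1) = 2862. Since 54·53 = 2862, n = 54.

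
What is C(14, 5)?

2002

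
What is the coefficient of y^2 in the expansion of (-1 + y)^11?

-55

The general term is C(11,j)·(-1)^j·(y)^(11-j); the y^2 term has j = 9.
C(11,9) = 55.
Coefficient = C(11,9) · (-1)^9 = 55 · (-1) = -55.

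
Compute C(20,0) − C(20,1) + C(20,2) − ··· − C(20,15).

The partial alternating sum Σ_{k=0}^{15} (−1)^k C(20,k) = (−1)^15 C(19,15) = -3876.

-3876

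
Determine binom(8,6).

28

C(8,6) = C(8,2) by symmetry.
C(8,2) = (8·7) / 2! = 56 / 2 = 28.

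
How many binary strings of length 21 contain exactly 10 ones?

Choose the 10 positions: C(21,10) = 352716.

352716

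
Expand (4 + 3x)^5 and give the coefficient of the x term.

The general term is C(5,j)·(4)^j·(3x)^(5-j); the x^1 term has j = 4.
C(5,4) = 5.
Coefficient = C(5,4) · 4^4 · 3^1 = 5 · 256 · 3 = 3840.

3840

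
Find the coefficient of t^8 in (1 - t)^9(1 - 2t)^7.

Coefficient of t^8 = Σ_{j} C(9,j)·(-1)^j·C(7,8-j)·(-2)^(8-j) for j from 1 to 8.
= 1152 + 16128 + 56448 + 70560 + 35280 + 7056 + 504 + 9 = 187137.

187137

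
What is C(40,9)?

273438880

C(40,9) = (40·39·38·37·36·35·34·33·32) / 9! = 99225500774400 / 362880 = 273438880.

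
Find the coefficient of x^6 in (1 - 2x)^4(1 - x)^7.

Coefficient of x^6 = Σ_{j} C(4,j)·(-2)^j·C(7,6-j)·(-1)^(6-j) for j from 0 to 4.
= 7 + 168 + 840 + 1120 + 336 = 2471.

2471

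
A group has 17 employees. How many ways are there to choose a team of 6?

12376

This is C(17,6) = 12376.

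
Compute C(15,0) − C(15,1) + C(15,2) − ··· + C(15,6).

The partial alternating sum Σ_{k=0}^{6} (−1)^k C(15,k) = (−1)^6 C(14,6) = 3003.

3003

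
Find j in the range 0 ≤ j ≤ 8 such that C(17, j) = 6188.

C(17,j) increases on 0 ≤ j ≤ 8. C(17,4) = 2380 and C(17,5) = 6188, so j = 5.

5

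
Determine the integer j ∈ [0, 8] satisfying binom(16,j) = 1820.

C(16,j) increases on 0 ≤ j ≤ 8. C(16,3) = 560 and C(16,4) = 1820, so j = 4.

4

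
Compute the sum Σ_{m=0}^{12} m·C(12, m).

24576

Since m·C(12,m) = 12·C(11,m−1), the sum is 12·2^11 = 12·2048 = 24576.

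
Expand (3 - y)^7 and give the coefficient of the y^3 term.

The general term is C(7,j)·(3)^j·(-y)^(7-j); the y^3 term has j = 4.
C(7,4) = 35.
Coefficient = C(7,4) · 3^4 · (-1)^3 = 35 · 81 · (-1) = -2835.

-2835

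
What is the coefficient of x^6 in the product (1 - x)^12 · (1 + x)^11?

Coefficient of x^6 = Σ_{j} C(12,j)·(-1)^j·C(11,6-j)·1^(6-j) for j from 0 to 6.
= 462 + (-5544) + 21780 + (-36300) + 27225 + (-8712) + 924 = -165.

-165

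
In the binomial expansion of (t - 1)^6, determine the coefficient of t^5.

-6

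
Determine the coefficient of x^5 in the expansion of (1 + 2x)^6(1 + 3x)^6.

74550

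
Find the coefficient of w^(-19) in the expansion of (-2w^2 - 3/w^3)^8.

34992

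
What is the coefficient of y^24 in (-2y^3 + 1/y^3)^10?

General term: C(10,j)·(-2y^3)^j·(1/y^3)^(10-j), with y-exponent 3j − 3(10−j) = 6j − 30.
Set 6j − 30 = 24: j = 9.
C(10,9) = 10; (-2)^9 = -512; 1^1 = 1.
Coefficient = 10 · (-512) · 1 = -5120.

-5120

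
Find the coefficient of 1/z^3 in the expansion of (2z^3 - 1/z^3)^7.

General term: C(7,j)·(2z^3)^j·(-1/z^3)^(7-j), with z-exponent 3j − 3(7−j) = 6j − 21.
Set 6j − 21 = -3: j = 3.
C(7,3) = 35; 2^3 = 8; (-1)^4 = 1.
Coefficient = 35 · 8 · 1 = 280.

280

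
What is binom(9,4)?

C(9,4) = (9·8·7·6) / 4! = 3024 / 24 = 126.

126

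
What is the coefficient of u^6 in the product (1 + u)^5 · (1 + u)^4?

(1 + u)^5(1 + u)^4 = (1 + u)^9, so the coefficient of u^6 is C(9,6)·1^6 = 84·1 = 84.

84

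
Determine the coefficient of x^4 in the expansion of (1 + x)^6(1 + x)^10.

1820

(1 + x)^6(1 + x)^10 = (1 + x)^16, so the coefficient of x^4 is C(16,4)·1^4 = 1820·1 = 1820.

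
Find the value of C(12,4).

495

C(12,4) = (12·11·10·9) / 4! = 11880 / 24 = 495.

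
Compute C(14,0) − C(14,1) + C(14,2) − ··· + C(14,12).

The partial alternating sum Σ_{k=0}^{12} (−1)^k C(14,k) = (−1)^12 C(13,12) = 13.

13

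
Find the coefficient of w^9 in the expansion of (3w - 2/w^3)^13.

-13817466

General term: C(13,j)·(3w)^j·(-2/w^3)^(13-j), with w-exponent 1j − 3(13−j) = 4j − 39.
Set 4j − 39 = 9: j = 12.
C(13,12) = 13; 3^12 = 531441; (-2)^1 = -2.
Coefficient = 13 · 531441 · (-2) = -13817466.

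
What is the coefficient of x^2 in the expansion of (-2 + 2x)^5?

The general term is C(5,j)·(-2)^j·(2x)^(5-j); the x^2 term has j = 3.
C(5,3) = 10.
Coefficient = C(5,3) · (-2)^3 · 2^2 = 10 · (-8) · 4 = -320.

-320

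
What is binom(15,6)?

C(15,6) = (15·14·13·12·11·10) / 6! = 3603600 / 720 = 5005.

5005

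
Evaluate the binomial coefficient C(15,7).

6435

C(15,7) = (15·14·13·12·11·10·9) / 7! = 32432400 / 5040 = 6435.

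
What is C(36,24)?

C(36,24) = C(36,12) by symmetry.
C(36,12) = (36·35·34·33·32·31·30·29·28·27·26·25) / 12! = 599555620984320000 / 479001600 = 1251677700.

1251677700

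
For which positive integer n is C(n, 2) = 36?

n(n−1)/2 = 36 ⇒ n(n−1) = 72. Since 9·8 = 72, n = 9.

9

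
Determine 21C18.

1330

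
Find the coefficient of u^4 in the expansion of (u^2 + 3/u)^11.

General term: C(11,j)·(u^2)^j·(3/u)^(11-j), with u-exponent 2j − 1(11−j) = 3j − 11.
Set 3j − 11 = 4: j = 5.
C(11,5) = 462; 1^5 = 1; 3^6 = 729.
Coefficient = 462 · 1 · 729 = 336798.

336798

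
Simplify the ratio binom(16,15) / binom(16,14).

C(n,k+1)/C(n,k) = (n−k)/(k+1) = (16−14)/(14+1) = 2/15.

2/15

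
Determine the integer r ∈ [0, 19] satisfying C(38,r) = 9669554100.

C(38,r) increases on 0 ≤ r ≤ 19. C(38,13) = 5414950296 and C(38,14) = 9669554100, so r = 14.

14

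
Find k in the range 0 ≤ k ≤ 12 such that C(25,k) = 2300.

C(25,k) increases on 0 ≤ k ≤ 12. C(25,2) = 300 and C(25,3) = 2300, so k = 3.

3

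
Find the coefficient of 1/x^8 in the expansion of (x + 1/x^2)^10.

General term: C(10,j)·(x)^j·(1/x^2)^(10-j), with x-exponent 1j − 2(10−j) = 3j − 20.
Set 3j − 20 = -8: j = 4.
C(10,4) = 210; 1^4 = 1; 1^6 = 1.
Coefficient = 210 · 1 · 1 = 210.

210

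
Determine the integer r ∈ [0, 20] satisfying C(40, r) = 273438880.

C(40,r) increases on 0 ≤ r ≤ 20. C(40,8) = 76904685 and C(40,9) = 273438880, so r = 9.

9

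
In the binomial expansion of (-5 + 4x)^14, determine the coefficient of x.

The general term is C(14,j)·(-5)^j·(4x)^(14-j); the x^1 term has j = 13.
C(14,13) = 14.
Coefficient = C(14,13) · (-5)^13 · 4^1 = 14 · (-1220703125) · 4 = -68359375000.

-68359375000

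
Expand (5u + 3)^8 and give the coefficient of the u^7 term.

1875000

The general term is C(8,j)·(5u)^j·(3)^(8-j); the u^7 term has j = 7.
C(8,7) = 8.
Coefficient = C(8,7) · 5^7 · 3^1 = 8 · 78125 · 3 = 1875000.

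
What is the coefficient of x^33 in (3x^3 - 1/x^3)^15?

167403915

General term: C(15,j)·(3x^3)^j·(-1/x^3)^(15-j), with x-exponent 3j − 3(15−j) = 6j − 45.
Set 6j − 45 = 33: j = 13.
C(15,13) = 105; 3^13 = 1594323; (-1)^2 = 1.
Coefficient = 105 · 1594323 · 1 = 167403915.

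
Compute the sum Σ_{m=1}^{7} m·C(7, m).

Since m·C(7,m) = 7·C(6,m−1), the sum is 7·2^6 = 7·64 = 448.

448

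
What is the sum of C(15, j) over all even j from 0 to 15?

Half of (1+1)^15 + (1−1)^15 gives the even-index sum: 2^14 = 16384.

16384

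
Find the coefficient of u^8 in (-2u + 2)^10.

The general term is C(10,j)·(-2u)^j·(2)^(10-j); the u^8 term has j = 8.
C(10,8) = 45.
Coefficient = C(10,8) · (-2)^8 · 2^2 = 45 · 256 · 4 = 46080.

46080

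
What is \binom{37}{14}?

6107086800

C(37,14) = (37·36·35·34·33·32·31·30·29·28·27·26·25·24) / 14! = 532405391434076160000 / 87178291200 = 6107086800.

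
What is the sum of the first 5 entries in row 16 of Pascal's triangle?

1 + 16 + 120 + 560 + 1820 = 2517.

2517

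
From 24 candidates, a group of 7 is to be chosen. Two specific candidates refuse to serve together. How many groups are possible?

All 7-subsets: C(24,7) = 346104. Those containing both fixed elements: C(22,5) = 26334.
346104 − 26334 = 319770.

319770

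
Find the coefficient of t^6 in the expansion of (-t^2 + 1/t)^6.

General term: C(6,j)·(-t^2)^j·(1/t)^(6-j), with t-exponent 2j − 1(6−j) = 3j − 6.
Set 3j − 6 = 6: j = 4.
C(6,4) = 15; (-1)^4 = 1; 1^2 = 1.
Coefficient = 15 · 1 · 1 = 15.

15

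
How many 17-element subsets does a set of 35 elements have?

C(35,17) = (35·34·33·32·31·30·29·28·27·26·25·24·23·22·21·20·19) / 17! = 1613955767240110694400000 / 355687428096000 = 4537567650.

4537567650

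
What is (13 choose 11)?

78

C(13,11) = C(13,2) by symmetry.
C(13,2) = (13·12) / 2! = 156 / 2 = 78.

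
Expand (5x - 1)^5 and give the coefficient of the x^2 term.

-250

The general term is C(5,j)·(5x)^j·(-1)^(5-j); the x^2 term has j = 2.
C(5,2) = 10.
Coefficient = C(5,2) · 5^2 · (-1)^3 = 10 · 25 · (-1) = -250.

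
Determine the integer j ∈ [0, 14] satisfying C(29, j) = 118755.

5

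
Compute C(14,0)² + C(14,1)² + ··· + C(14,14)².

By Vandermonde's identity, Σ C(14,r)² = C(28,14) = 40116600.

40116600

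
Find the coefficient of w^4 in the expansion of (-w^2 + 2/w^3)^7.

-84

General term: C(7,j)·(-w^2)^j·(2/w^3)^(7-j), with w-exponent 2j − 3(7−j) = 5j − 21.
Set 5j − 21 = 4: j = 5.
C(7,5) = 21; (-1)^5 = -1; 2^2 = 4.
Coefficient = 21 · (-1) · 4 = -84.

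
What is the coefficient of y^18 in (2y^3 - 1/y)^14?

General term: C(14,j)·(2y^3)^j·(-1/y)^(14-j), with y-exponent 3j − 1(14−j) = 4j − 14.
Set 4j − 14 = 18: j = 8.
C(14,8) = 3003; 2^8 = 256; (-1)^6 = 1.
Coefficient = 3003 · 256 · 1 = 768768.

768768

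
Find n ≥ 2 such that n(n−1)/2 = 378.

n(n−1)/2 = 378 ⇒ n(n−1) = 756. Since 28·27 = 756, n = 28.

28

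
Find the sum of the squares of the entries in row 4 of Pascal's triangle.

70

Σ C(4,k)² is the coefficient of x^4 in (1+x)^4(1+x)^4 = (1+x)^8, i.e. C(8,4) = 70.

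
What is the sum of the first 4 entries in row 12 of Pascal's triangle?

299

1 + 12 + 66 + 220 = 299.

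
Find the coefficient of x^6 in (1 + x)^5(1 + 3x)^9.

340713

Coefficient of x^6 = Σ_{j} C(5,j)·1^j·C(9,6-j)·3^(6-j) for j from 0 to 5.
= 61236 + 153090 + 102060 + 22680 + 1620 + 27 = 340713.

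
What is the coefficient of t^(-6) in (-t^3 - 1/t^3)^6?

General term: C(6,j)·(-t^3)^j·(-1/t^3)^(6-j), with t-exponent 3j − 3(6−j) = 6j − 18.
Set 6j − 18 = -6: j = 2.
C(6,2) = 15; (-1)^2 = 1; (-1)^4 = 1.
Coefficient = 15 · 1 · 1 = 15.

15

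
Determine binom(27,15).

C(27,15) = C(27,12) by symmetry.
C(27,12) = (27·26·25·24·23·22·21·20·19·18·17·16) / 12! = 8326896754176000 / 479001600 = 17383860.

17383860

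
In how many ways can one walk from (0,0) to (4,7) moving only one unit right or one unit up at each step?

Each path is a sequence of 11 steps with 4 rights: C(11,4) = 330.

330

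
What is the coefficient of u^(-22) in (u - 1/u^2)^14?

General term: C(14,j)·(u)^j·(-1/u^2)^(14-j), with u-exponent 1j − 2(14−j) = 3j − 28.
Set 3j − 28 = -22: j = 2.
C(14,2) = 91; 1^2 = 1; (-1)^12 = 1.
Coefficient = 91 · 1 · 1 = 91.

91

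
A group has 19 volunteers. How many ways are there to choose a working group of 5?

This is C(19,5) = 11628.

11628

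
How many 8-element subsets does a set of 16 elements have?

C(16,8) = (16·15·14·13·12·11·10·9) / 8! = 518918400 / 40320 = 12870.

12870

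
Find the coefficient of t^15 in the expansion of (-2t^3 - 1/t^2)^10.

General term: C(10,j)·(-2t^3)^j·(-1/t^2)^(10-j), with t-exponent 3j − 2(10−j) = 5j − 20.
Set 5j − 20 = 15: j = 7.
C(10,7) = 120; (-2)^7 = -128; (-1)^3 = -1.
Coefficient = 120 · (-128) · (-1) = 15360.

15360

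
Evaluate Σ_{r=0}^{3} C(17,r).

1 + 17 + 136 + 680 = 834.

834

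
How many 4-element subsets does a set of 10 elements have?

210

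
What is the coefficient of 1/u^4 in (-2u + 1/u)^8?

General term: C(8,j)·(-2u)^j·(1/u)^(8-j), with u-exponent 1j − 1(8−j) = 2j − 8.
Set 2j − 8 = -4: j = 2.
C(8,2) = 28; (-2)^2 = 4; 1^6 = 1.
Coefficient = 28 · 4 · 1 = 112.

112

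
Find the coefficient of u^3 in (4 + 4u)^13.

The general term is C(13,j)·(4)^j·(4u)^(13-j); the u^3 term has j = 10.
C(13,10) = 286.
Coefficient = C(13,10) · 4^10 · 4^3 = 286 · 1048576 · 64 = 19193135104.

19193135104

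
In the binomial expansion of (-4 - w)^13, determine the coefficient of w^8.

The general term is C(13,j)·(-4)^j·(-w)^(13-j); the w^8 term has j = 5.
C(13,5) = 1287.
Coefficient = C(13,5) · (-4)^5 = 1287 · (-1024) = -1317888.

-1317888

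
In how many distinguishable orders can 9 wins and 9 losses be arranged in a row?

Choose positions for the wins: C(18,9) = 48620.

48620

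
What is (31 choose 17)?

265182525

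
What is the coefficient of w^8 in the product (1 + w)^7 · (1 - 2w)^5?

270

Coefficient of w^8 = Σ_{j} C(7,j)·1^j·C(5,8-j)·(-2)^(8-j) for j from 3 to 7.
= (-1120) + 2800 + (-1680) + 280 + (-10) = 270.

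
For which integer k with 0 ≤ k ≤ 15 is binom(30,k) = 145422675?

C(30,k) increases on 0 ≤ k ≤ 15. C(30,13) = 119759850 and C(30,14) = 145422675, so k = 14.

14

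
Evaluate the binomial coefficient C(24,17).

346104

C(24,17) = C(24,7) by symmetry.
C(24,7) = (24·23·22·21·20·19·18) / 7! = 1744364160 / 5040 = 346104.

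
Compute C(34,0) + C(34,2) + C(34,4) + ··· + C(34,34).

Half of (1+1)^34 + (1−1)^34 gives the even-index sum: 2^33 = 8589934592.

8589934592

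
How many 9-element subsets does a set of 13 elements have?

715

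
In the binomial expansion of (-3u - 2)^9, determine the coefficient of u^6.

-489888

The general term is C(9,j)·(-3u)^j·(-2)^(9-j); the u^6 term has j = 6.
C(9,6) = 84.
Coefficient = C(9,6) · (-3)^6 · (-2)^3 = 84 · 729 · (-8) = -489888.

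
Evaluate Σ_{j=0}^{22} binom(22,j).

Setting x = 1 in (1+x)^22 gives Σ C(22,j) = 2^22 = 4194304.

4194304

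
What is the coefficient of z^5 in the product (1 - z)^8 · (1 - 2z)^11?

-107900

Coefficient of z^5 = Σ_{j} C(8,j)·(-1)^j·C(11,5-j)·(-2)^(5-j) for j from 0 to 5.
= (-14784) + (-42240) + (-36960) + (-12320) + (-1540) + (-56) = -107900.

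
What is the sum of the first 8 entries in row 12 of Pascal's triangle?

3302

1 + 12 + 66 + 220 + 495 + 792 + 924 + 792 = 3302.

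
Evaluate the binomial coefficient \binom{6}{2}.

15

C(6,2) = (6·5) / 2! = 30 / 2 = 15.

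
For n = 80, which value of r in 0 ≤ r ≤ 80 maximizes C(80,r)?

C(80,r) is maximized at r = 80/2 = 40.

40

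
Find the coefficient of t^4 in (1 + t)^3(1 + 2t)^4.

192

Coefficient of t^4 = Σ_{j} C(3,j)·1^j·C(4,4-j)·2^(4-j) for j from 0 to 3.
= 16 + 96 + 72 + 8 = 192.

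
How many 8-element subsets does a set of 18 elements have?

C(18,8) = (18·17·16·15·14·13·12·11) / 8! = 1764322560 / 40320 = 43758.

43758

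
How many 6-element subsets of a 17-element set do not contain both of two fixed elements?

All 6-subsets: C(17,6) = 12376. Those containing both fixed elements: C(15,4) = 1365.
12376 − 1365 = 11011.

11011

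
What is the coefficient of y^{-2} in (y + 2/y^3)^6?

60

General term: C(6,j)·(y)^j·(2/y^3)^(6-j), with y-exponent 1j − 3(6−j) = 4j − 18.
Set 4j − 18 = -2: j = 4.
C(6,4) = 15; 1^4 = 1; 2^2 = 4.
Coefficient = 15 · 1 · 4 = 60.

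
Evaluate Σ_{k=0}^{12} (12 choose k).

4096

Setting x = 1 in (1+x)^12 gives Σ C(12,k) = 2^12 = 4096.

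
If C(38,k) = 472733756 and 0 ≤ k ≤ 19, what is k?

10

C(38,k) increases on 0 ≤ k ≤ 19. C(38,9) = 163011640 and C(38,10) = 472733756, so k = 10.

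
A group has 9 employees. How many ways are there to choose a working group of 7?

This is C(9,7) = 36.

36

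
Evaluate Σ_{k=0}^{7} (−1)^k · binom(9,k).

-8

The partial alternating sum Σ_{k=0}^{7} (−1)^k C(9,k) = (−1)^7 C(8,7) = -8.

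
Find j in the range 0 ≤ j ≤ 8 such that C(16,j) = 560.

C(16,j) increases on 0 ≤ j ≤ 8. C(16,2) = 120 and C(16,3) = 560, so j = 3.

3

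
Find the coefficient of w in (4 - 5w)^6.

The general term is C(6,j)·(4)^j·(-5w)^(6-j); the w^1 term has j = 5.
C(6,5) = 6.
Coefficient = C(6,5) · 4^5 · (-5)^1 = 6 · 1024 · (-5) = -30720.

-30720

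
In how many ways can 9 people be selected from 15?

This is C(15,9) = 5005.

5005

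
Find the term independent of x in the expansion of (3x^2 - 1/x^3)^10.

General term: C(10,j)·(3x^2)^j·(-1/x^3)^(10-j), with x-exponent 2j − 3(10−j) = 5j − 30.
Set 5j − 30 = 0: j = 6.
C(10,6) = 210; 3^6 = 729; (-1)^4 = 1.
Coefficient = 210 · 729 · 1 = 153090.

153090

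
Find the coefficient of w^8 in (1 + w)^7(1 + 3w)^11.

Coefficient of w^8 = Σ_{j} C(7,j)·1^j·C(11,8-j)·3^(8-j) for j from 0 to 7.
= 1082565 + 5051970 + 7072758 + 3929310 + 935550 + 93555 + 3465 + 33 = 18169206.

18169206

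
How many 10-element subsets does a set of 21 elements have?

352716

C(21,10) = (21·20·19·18·17·16·15·14·13·12) / 10! = 1279935820800 / 3628800 = 352716.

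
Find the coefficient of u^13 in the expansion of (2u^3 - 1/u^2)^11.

42240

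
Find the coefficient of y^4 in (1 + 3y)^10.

17010

The general term is C(10,j)·(1)^j·(3y)^(10-j); the y^4 term has j = 6.
C(10,6) = 210.
Coefficient = C(10,6) · 3^4 = 210 · 81 = 17010.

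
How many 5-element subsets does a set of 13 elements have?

C(13,5) = (13·12·11·10·9) / 5! = 154440 / 120 = 1287.

1287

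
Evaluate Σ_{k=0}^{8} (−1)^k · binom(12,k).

165

The partial alternating sum Σ_{k=0}^{8} (−1)^k C(12,k) = (−1)^8 C(11,8) = 165.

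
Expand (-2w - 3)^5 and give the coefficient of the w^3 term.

The general term is C(5,j)·(-2w)^j·(-3)^(5-j); the w^3 term has j = 3.
C(5,3) = 10.
Coefficient = C(5,3) · (-2)^3 · (-3)^2 = 10 · (-8) · 9 = -720.

-720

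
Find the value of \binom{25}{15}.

3268760

C(25,15) = C(25,10) by symmetry.
C(25,10) = (25·24·23·22·21·20·19·18·17·16) / 10! = 11861676288000 / 3628800 = 3268760.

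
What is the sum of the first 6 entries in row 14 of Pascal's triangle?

3473

1 + 14 + 91 + 364 + 1001 + 2002 = 3473.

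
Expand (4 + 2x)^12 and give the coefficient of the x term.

100663296

The general term is C(12,j)·(4)^j·(2x)^(12-j); the x^1 term has j = 11.
C(12,11) = 12.
Coefficient = C(12,11) · 4^11 · 2^1 = 12 · 4194304 · 2 = 100663296.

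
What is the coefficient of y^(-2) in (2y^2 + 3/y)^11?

General term: C(11,j)·(2y^2)^j·(3/y)^(11-j), with y-exponent 2j − 1(11−j) = 3j − 11.
Set 3j − 11 = -2: j = 3.
C(11,3) = 165; 2^3 = 8; 3^8 = 6561.
Coefficient = 165 · 8 · 6561 = 8660520.

8660520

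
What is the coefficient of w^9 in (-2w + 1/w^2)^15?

General term: C(15,j)·(-2w)^j·(1/w^2)^(15-j), with w-exponent 1j − 2(15−j) = 3j − 30.
Set 3j − 30 = 9: j = 13.
C(15,13) = 105; (-2)^13 = -8192; 1^2 = 1.
Coefficient = 105 · (-8192) · 1 = -860160.

-860160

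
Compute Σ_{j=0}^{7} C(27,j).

1 + 27 + 351 + 2925 + 17550 + 80730 + 296010 + 888030 = 1285624.

1285624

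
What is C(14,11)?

C(14,11) = C(14,3) by symmetry.
C(14,3) = (14·13·12) / 3! = 2184 / 6 = 364.

364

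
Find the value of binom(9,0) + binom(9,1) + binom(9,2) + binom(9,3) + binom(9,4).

256

1 + 9 + 36 + 84 + 126 = 256.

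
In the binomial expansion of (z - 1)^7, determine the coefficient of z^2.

The general term is C(7,j)·(z)^j·(-1)^(7-j); the z^2 term has j = 2.
C(7,2) = 21.
Coefficient = C(7,2) · (-1)^5 = 21 · (-1) = -21.

-21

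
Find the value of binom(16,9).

C(16,9) = C(16,7) by symmetry.
C(16,7) = (16·15·14·13·12·11·10) / 7! = 57657600 / 5040 = 11440.

11440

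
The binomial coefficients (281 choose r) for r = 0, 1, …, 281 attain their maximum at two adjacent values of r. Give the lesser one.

For odd n = 281, C(281,r) peaks at r = (n−1)/2 and (n+1)/2; the lesser is 140.

140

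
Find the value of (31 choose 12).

141120525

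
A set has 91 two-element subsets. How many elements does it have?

n(n−1)/2 = 91 ⇒ n(n−1) = 182. Since 14·13 = 182, n = 14.

14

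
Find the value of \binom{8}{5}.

56

C(8,5) = C(8,3) by symmetry.
C(8,3) = (8·7·6) / 3! = 336 / 6 = 56.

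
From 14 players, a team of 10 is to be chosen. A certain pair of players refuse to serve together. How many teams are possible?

506

All 10-subsets: C(14,10) = 1001. Those containing both fixed elements: C(12,8) = 495.
1001 − 495 = 506.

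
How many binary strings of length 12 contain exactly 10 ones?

Choose the 10 positions: C(12,10) = 66.

66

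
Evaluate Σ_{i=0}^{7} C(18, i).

1 + 18 + 153 + 816 + 3060 + 8568 + 18564 + 31824 = 63004.

63004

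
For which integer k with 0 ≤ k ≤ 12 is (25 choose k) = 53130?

C(25,k) increases on 0 ≤ k ≤ 12. C(25,4) = 12650 and C(25,5) = 53130, so k = 5.

5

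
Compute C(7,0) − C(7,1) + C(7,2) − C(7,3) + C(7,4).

15

The partial alternating sum Σ_{k=0}^{4} (−1)^k C(7,k) = (−1)^4 C(6,4) = 15.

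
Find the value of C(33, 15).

1037158320

C(33,15) = (33·32·31·30·29·28·27·26·25·24·23·22·21·20·19) / 15! = 1356265350621941760000 / 1307674368000 = 1037158320.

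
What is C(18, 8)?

43758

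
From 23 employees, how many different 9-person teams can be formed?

This is C(23,9) = 817190.

817190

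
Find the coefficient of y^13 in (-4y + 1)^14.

-939524096

The general term is C(14,j)·(-4y)^j·(1)^(14-j); the y^13 term has j = 13.
C(14,13) = 14.
Coefficient = C(14,13) · (-4)^13 = 14 · (-67108864) = -939524096.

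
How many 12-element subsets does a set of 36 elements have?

C(36,12) = (36·35·34·33·32·31·30·29·28·27·26·25) / 12! = 599555620984320000 / 479001600 = 1251677700.

1251677700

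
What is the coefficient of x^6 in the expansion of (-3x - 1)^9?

-61236

The general term is C(9,j)·(-3x)^j·(-1)^(9-j); the x^6 term has j = 6.
C(9,6) = 84.
Coefficient = C(9,6) · (-3)^6 · (-1)^3 = 84 · 729 · (-1) = -61236.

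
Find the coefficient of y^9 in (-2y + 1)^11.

The general term is C(11,j)·(-2y)^j·(1)^(11-j); the y^9 term has j = 9.
C(11,9) = 55.
Coefficient = C(11,9) · (-2)^9 = 55 · (-512) = -28160.

-28160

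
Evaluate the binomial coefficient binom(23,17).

100947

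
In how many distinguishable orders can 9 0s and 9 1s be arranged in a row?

48620

Choose positions for the 0s: C(18,9) = 48620.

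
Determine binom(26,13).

10400600

C(26,13) = (26·25·24·23·22·21·20·19·18·17·16·15·14) / 13! = 64764752532480000 / 6227020800 = 10400600.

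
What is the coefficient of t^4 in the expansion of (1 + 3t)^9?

The general term is C(9,j)·(1)^j·(3t)^(9-j); the t^4 term has j = 5.
C(9,5) = 126.
Coefficient = C(9,5) · 3^4 = 126 · 81 = 10206.

10206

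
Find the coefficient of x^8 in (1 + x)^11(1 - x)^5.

0

Coefficient of x^8 = Σ_{j} C(11,j)·1^j·C(5,8-j)·(-1)^(8-j) for j from 3 to 8.
= (-165) + 1650 + (-4620) + 4620 + (-1650) + 165 = 0.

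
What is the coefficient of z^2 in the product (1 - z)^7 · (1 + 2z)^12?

Coefficient of z^2 = Σ_{j} C(7,j)·(-1)^j·C(12,2-j)·2^(2-j) for j from 0 to 2.
= 264 + (-168) + 21 = 117.

117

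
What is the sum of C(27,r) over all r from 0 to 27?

The entries of row 27 sum to 2^27 = 134217728.

134217728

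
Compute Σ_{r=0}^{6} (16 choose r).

1 + 16 + 120 + 560 + 1820 + 4368 + 8008 = 14893.

14893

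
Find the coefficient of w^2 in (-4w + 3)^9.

The general term is C(9,j)·(-4w)^j·(3)^(9-j); the w^2 term has j = 2.
C(9,2) = 36.
Coefficient = C(9,2) · (-4)^2 · 3^7 = 36 · 16 · 2187 = 1259712.

1259712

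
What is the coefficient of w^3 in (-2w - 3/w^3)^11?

-253440

General term: C(11,j)·(-2w)^j·(-3/w^3)^(11-j), with w-exponent 1j − 3(11−j) = 4j − 33.
Set 4j − 33 = 3: j = 9.
C(11,9) = 55; (-2)^9 = -512; (-3)^2 = 9.
Coefficient = 55 · (-512) · 9 = -253440.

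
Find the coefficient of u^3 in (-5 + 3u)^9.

35437500

The general term is C(9,j)·(-5)^j·(3u)^(9-j); the u^3 term has j = 6.
C(9,6) = 84.
Coefficient = C(9,6) · (-5)^6 · 3^3 = 84 · 15625 · 27 = 35437500.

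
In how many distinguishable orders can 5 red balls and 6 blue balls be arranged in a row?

Choose positions for the red balls: C(11,5) = 462.

462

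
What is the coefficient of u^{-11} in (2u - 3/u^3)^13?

160123392

General term: C(13,j)·(2u)^j·(-3/u^3)^(13-j), with u-exponent 1j − 3(13−j) = 4j − 39.
Set 4j − 39 = -11: j = 7.
C(13,7) = 1716; 2^7 = 128; (-3)^6 = 729.
Coefficient = 1716 · 128 · 729 = 160123392.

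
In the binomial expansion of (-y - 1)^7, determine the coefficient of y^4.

-35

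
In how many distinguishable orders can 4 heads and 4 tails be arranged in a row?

70

Choose positions for the heads: C(8,4) = 70.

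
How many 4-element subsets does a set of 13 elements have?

715

C(13,4) = (13·12·11·10) / 4! = 17160 / 24 = 715.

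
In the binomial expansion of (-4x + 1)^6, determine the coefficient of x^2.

240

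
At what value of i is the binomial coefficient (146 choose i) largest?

73

C(146,i) is maximized at i = 146/2 = 73.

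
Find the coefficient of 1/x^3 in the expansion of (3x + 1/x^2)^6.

General term: C(6,j)·(3x)^j·(1/x^2)^(6-j), with x-exponent 1j − 2(6−j) = 3j − 12.
Set 3j − 12 = -3: j = 3.
C(6,3) = 20; 3^3 = 27; 1^3 = 1.
Coefficient = 20 · 27 · 1 = 540.

540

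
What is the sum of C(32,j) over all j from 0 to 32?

The entries of row 32 sum to 2^32 = 4294967296.

4294967296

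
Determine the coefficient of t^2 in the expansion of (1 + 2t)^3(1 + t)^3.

33

Coefficient of t^2 = Σ_{j} C(3,j)·2^j·C(3,2-j)·1^(2-j) for j from 0 to 2.
= 3 + 18 + 12 = 33.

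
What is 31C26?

C(31,26) = C(31,5) by symmetry.
C(31,5) = (31·30·29·28·27) / 5! = 20389320 / 120 = 169911.

169911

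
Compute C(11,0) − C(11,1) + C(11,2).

45

The partial alternating sum Σ_{k=0}^{2} (−1)^k C(11,k) = (−1)^2 C(10,2) = 45.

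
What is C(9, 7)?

36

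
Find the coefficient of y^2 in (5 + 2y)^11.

429687500

The general term is C(11,j)·(5)^j·(2y)^(11-j); the y^2 term has j = 9.
C(11,9) = 55.
Coefficient = C(11,9) · 5^9 · 2^2 = 55 · 1953125 · 4 = 429687500.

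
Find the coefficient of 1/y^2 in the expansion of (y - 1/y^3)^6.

15

General term: C(6,j)·(y)^j·(-1/y^3)^(6-j), with y-exponent 1j − 3(6−j) = 4j − 18.
Set 4j − 18 = -2: j = 4.
C(6,4) = 15; 1^4 = 1; (-1)^2 = 1.
Coefficient = 15 · 1 · 1 = 15.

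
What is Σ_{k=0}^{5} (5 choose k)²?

Σ C(5,k)² is the coefficient of x^5 in (1+x)^5(1+x)^5 = (1+x)^10, i.e. C(10,5) = 252.

252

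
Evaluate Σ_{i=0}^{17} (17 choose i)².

By Vandermonde's identity, Σ C(17,i)² = C(34,17) = 2333606220.

2333606220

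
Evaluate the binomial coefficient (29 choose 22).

C(29,22) = C(29,7) by symmetry.
C(29,7) = (29·28·27·26·25·24·23) / 7! = 7866331200 / 5040 = 1560780.

1560780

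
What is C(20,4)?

C(20,4) = (20·19·18·17) / 4! = 116280 / 24 = 4845.

4845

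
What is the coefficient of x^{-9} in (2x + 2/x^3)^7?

General term: C(7,j)·(2x)^j·(2/x^3)^(7-j), with x-exponent 1j − 3(7−j) = 4j − 21.
Set 4j − 21 = -9: j = 3.
C(7,3) = 35; 2^3 = 8; 2^4 = 16.
Coefficient = 35 · 8 · 16 = 4480.

4480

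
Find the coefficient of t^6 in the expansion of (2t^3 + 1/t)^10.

General term: C(10,j)·(2t^3)^j·(1/t)^(10-j), with t-exponent 3j − 1(10−j) = 4j − 10.
Set 4j − 10 = 6: j = 4.
C(10,4) = 210; 2^4 = 16; 1^6 = 1.
Coefficient = 210 · 16 · 1 = 3360.

3360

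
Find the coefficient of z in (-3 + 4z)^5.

1620

The general term is C(5,j)·(-3)^j·(4z)^(5-j); the z^1 term has j = 4.
C(5,4) = 5.
Coefficient = C(5,4) · (-3)^4 · 4^1 = 5 · 81 · 4 = 1620.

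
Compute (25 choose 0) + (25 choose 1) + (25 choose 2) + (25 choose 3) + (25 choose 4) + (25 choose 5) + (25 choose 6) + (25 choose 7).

1 + 25 + 300 + 2300 + 12650 + 53130 + 177100 + 480700 = 726206.

726206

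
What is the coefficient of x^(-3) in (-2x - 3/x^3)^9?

General term: C(9,j)·(-2x)^j·(-3/x^3)^(9-j), with x-exponent 1j − 3(9−j) = 4j − 27.
Set 4j − 27 = -3: j = 6.
C(9,6) = 84; (-2)^6 = 64; (-3)^3 = -27.
Coefficient = 84 · 64 · (-27) = -145152.

-145152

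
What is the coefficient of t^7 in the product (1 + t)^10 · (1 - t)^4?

Coefficient of t^7 = Σ_{j} C(10,j)·1^j·C(4,7-j)·(-1)^(7-j) for j from 3 to 7.
= 120 + (-840) + 1512 + (-840) + 120 = 72.

72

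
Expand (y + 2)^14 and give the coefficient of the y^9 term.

The general term is C(14,j)·(y)^j·(2)^(14-j); the y^9 term has j = 9.
C(14,9) = 2002.
Coefficient = C(14,9) · 2^5 = 2002 · 32 = 64064.

64064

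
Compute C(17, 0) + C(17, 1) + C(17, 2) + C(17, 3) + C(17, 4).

3214

1 + 17 + 136 + 680 + 2380 = 3214.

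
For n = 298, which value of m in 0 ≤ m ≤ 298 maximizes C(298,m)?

C(298,m) is maximized at m = 298/2 = 149.

149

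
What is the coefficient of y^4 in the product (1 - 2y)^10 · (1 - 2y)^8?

(1 - 2y)^10(1 - 2y)^8 = (1 - 2y)^18, so the coefficient of y^4 is C(18,4)·(-2)^4 = 3060·16 = 48960.

48960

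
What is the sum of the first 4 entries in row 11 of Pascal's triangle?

1 + 11 + 55 + 165 = 232.

232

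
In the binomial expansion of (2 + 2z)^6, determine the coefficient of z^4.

960

The general term is C(6,j)·(2)^j·(2z)^(6-j); the z^4 term has j = 2.
C(6,2) = 15.
Coefficient = C(6,2) · 2^2 · 2^4 = 15 · 4 · 16 = 960.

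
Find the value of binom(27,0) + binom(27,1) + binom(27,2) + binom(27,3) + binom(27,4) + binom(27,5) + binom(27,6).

1 + 27 + 351 + 2925 + 17550 + 80730 + 296010 = 397594.

397594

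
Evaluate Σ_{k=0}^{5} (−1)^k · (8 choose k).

-21

The partial alternating sum Σ_{k=0}^{5} (−1)^k C(8,k) = (−1)^5 C(7,5) = -21.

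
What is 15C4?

C(15,4) = (15·14·13·12) / 4! = 32760 / 24 = 1365.

1365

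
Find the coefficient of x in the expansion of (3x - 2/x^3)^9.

General term: C(9,j)·(3x)^j·(-2/x^3)^(9-j), with x-exponent 1j − 3(9−j) = 4j − 27.
Set 4j − 27 = 1: j = 7.
C(9,7) = 36; 3^7 = 2187; (-2)^2 = 4.
Coefficient = 36 · 2187 · 4 = 314928.

314928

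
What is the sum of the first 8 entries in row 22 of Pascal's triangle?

1 + 22 + 231 + 1540 + 7315 + 26334 + 74613 + 170544 = 280600.

280600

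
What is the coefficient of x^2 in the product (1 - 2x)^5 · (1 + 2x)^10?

20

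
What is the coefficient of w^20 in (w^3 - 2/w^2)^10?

General term: C(10,j)·(w^3)^j·(-2/w^2)^(10-j), with w-exponent 3j − 2(10−j) = 5j − 20.
Set 5j − 20 = 20: j = 8.
C(10,8) = 45; 1^8 = 1; (-2)^2 = 4.
Coefficient = 45 · 1 · 4 = 180.

180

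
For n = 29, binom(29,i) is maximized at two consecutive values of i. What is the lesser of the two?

14

For odd n = 29, C(29,i) peaks at i = (n−1)/2 and (n+1)/2; the lesser is 14.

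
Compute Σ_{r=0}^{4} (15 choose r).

1 + 15 + 105 + 455 + 1365 = 1941.

1941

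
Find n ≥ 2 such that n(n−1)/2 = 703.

n(n−1)/2 = 703 ⇒ n(n−1) = 1406. Since 38·37 = 1406, n = 38.

38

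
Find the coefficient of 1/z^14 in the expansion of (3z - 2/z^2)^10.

103680

General term: C(10,j)·(3z)^j·(-2/z^2)^(10-j), with z-exponent 1j − 2(10−j) = 3j − 20.
Set 3j − 20 = -14: j = 2.
C(10,2) = 45; 3^2 = 9; (-2)^8 = 256.
Coefficient = 45 · 9 · 256 = 103680.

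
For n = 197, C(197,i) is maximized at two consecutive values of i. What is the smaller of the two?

For odd n = 197, C(197,i) peaks at i = (n−1)/2 and (n+1)/2; the smaller is 98.

98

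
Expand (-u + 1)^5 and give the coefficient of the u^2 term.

10

The general term is C(5,j)·(-u)^j·(1)^(5-j); the u^2 term has j = 2.
C(5,2) = 10.
Coefficient = C(5,2) = 10.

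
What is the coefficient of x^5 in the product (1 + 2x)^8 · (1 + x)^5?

Coefficient of x^5 = Σ_{j} C(8,j)·2^j·C(5,5-j)·1^(5-j) for j from 0 to 5.
= 1 + 80 + 1120 + 4480 + 5600 + 1792 = 13073.

13073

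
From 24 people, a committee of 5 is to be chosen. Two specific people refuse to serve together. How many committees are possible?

All 5-subsets: C(24,5) = 42504. Those containing both fixed elements: C(22,3) = 1540.
42504 − 1540 = 40964.

40964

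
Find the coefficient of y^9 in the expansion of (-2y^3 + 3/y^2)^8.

-48384

General term: C(8,j)·(-2y^3)^j·(3/y^2)^(8-j), with y-exponent 3j − 2(8−j) = 5j − 16.
Set 5j − 16 = 9: j = 5.
C(8,5) = 56; (-2)^5 = -32; 3^3 = 27.
Coefficient = 56 · (-32) · 27 = -48384.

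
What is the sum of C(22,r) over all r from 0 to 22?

4194304

The entries of row 22 sum to 2^22 = 4194304.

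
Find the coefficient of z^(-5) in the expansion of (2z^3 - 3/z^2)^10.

General term: C(10,j)·(2z^3)^j·(-3/z^2)^(10-j), with z-exponent 3j − 2(10−j) = 5j − 20.
Set 5j − 20 = -5: j = 3.
C(10,3) = 120; 2^3 = 8; (-3)^7 = -2187.
Coefficient = 120 · 8 · (-2187) = -2099520.

-2099520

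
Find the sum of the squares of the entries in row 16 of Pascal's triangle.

601080390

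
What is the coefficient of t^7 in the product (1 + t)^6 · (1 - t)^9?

Coefficient of t^7 = Σ_{j} C(6,j)·1^j·C(9,7-j)·(-1)^(7-j) for j from 0 to 6.
= (-36) + 504 + (-1890) + 2520 + (-1260) + 216 + (-9) = 45.

45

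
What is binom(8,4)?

70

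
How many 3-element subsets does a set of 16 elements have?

560

C(16,3) = (16·15·14) / 3! = 3360 / 6 = 560.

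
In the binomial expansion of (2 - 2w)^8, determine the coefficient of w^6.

7168

The general term is C(8,j)·(2)^j·(-2w)^(8-j); the w^6 term has j = 2.
C(8,2) = 28.
Coefficient = C(8,2) · 2^2 · (-2)^6 = 28 · 4 · 64 = 7168.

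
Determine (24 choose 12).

C(24,12) = (24·23·22·21·20·19·18·17·16·15·14·13) / 12! = 1295295050649600 / 479001600 = 2704156.

2704156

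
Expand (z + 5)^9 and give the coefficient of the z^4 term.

The general term is C(9,j)·(z)^j·(5)^(9-j); the z^4 term has j = 4.
C(9,4) = 126.
Coefficient = C(9,4) · 5^5 = 126 · 3125 = 393750.

393750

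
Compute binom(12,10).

66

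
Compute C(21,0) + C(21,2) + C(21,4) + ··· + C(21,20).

Half of (1+1)^21 + (1−1)^21 gives the even-index sum: 2^20 = 1048576.

1048576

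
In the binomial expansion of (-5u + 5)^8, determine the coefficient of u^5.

The general term is C(8,j)·(-5u)^j·(5)^(8-j); the u^5 term has j = 5.
C(8,5) = 56.
Coefficient = C(8,5) · (-5)^5 · 5^3 = 56 · (-3125) · 125 = -21875000.

-21875000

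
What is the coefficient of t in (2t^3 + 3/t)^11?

General term: C(11,j)·(2t^3)^j·(3/t)^(11-j), with t-exponent 3j − 1(11−j) = 4j − 11.
Set 4j − 11 = 1: j = 3.
C(11,3) = 165; 2^3 = 8; 3^8 = 6561.
Coefficient = 165 · 8 · 6561 = 8660520.

8660520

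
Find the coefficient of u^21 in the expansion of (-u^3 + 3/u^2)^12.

General term: C(12,j)·(-u^3)^j·(3/u^2)^(12-j), with u-exponent 3j − 2(12−j) = 5j − 24.
Set 5j − 24 = 21: j = 9.
C(12,9) = 220; (-1)^9 = -1; 3^3 = 27.
Coefficient = 220 · (-1) · 27 = -5940.

-5940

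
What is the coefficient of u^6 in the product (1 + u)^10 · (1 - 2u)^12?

498

Coefficient of u^6 = Σ_{j} C(10,j)·1^j·C(12,6-j)·(-2)^(6-j) for j from 0 to 6.
= 59136 + (-253440) + 356400 + (-211200) + 55440 + (-6048) + 210 = 498.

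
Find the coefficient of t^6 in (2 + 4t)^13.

899678208

The general term is C(13,j)·(2)^j·(4t)^(13-j); the t^6 term has j = 7.
C(13,7) = 1716.
Coefficient = C(13,7) · 2^7 · 4^6 = 1716 · 128 · 4096 = 899678208.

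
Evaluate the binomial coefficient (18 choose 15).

C(18,15) = C(18,3) by symmetry.
C(18,3) = (18·17·16) / 3! = 4896 / 6 = 816.

816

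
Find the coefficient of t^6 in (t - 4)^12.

3784704

The general term is C(12,j)·(t)^j·(-4)^(12-j); the t^6 term has j = 6.
C(12,6) = 924.
Coefficient = C(12,6) · (-4)^6 = 924 · 4096 = 3784704.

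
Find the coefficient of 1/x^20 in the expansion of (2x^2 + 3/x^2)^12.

4251528

General term: C(12,j)·(2x^2)^j·(3/x^2)^(12-j), with x-exponent 2j − 2(12−j) = 4j − 24.
Set 4j − 24 = -20: j = 1.
C(12,1) = 12; 2^1 = 2; 3^11 = 177147.
Coefficient = 12 · 2 · 177147 = 4251528.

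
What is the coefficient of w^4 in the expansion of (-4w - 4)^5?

The general term is C(5,j)·(-4w)^j·(-4)^(5-j); the w^4 term has j = 4.
C(5,4) = 5.
Coefficient = C(5,4) · (-4)^4 · (-4)^1 = 5 · 256 · (-4) = -5120.

-5120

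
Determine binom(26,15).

7726160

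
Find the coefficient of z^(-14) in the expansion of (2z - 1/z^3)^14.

-439296

General term: C(14,j)·(2z)^j·(-1/z^3)^(14-j), with z-exponent 1j − 3(14−j) = 4j − 42.
Set 4j − 42 = -14: j = 7.
C(14,7) = 3432; 2^7 = 128; (-1)^7 = -1.
Coefficient = 3432 · 128 · (-1) = -439296.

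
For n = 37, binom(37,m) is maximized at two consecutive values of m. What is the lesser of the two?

For odd n = 37, C(37,m) peaks at m = (n−1)/2 and (n+1)/2; the lesser is 18.

18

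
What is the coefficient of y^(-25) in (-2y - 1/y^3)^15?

-96096

General term: C(15,j)·(-2y)^j·(-1/y^3)^(15-j), with y-exponent 1j − 3(15−j) = 4j − 45.
Set 4j − 45 = -25: j = 5.
C(15,5) = 3003; (-2)^5 = -32; (-1)^10 = 1.
Coefficient = 3003 · (-32) · 1 = -96096.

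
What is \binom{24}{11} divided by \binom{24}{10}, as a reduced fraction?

C(n,k+1)/C(n,k) = (n−k)/(k+1) = (24−10)/(10+1) = 14/11.

14/11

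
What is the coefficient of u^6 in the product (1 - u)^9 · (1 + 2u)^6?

-332

Coefficient of u^6 = Σ_{j} C(9,j)·(-1)^j·C(6,6-j)·2^(6-j) for j from 0 to 6.
= 64 + (-1728) + 8640 + (-13440) + 7560 + (-1512) + 84 = -332.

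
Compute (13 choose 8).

1287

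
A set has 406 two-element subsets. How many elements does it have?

29

n(n−1)/2 = 406 ⇒ n(n−1) = 812. Since 29·28 = 812, n = 29.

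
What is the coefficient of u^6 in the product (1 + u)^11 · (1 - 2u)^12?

2046

Coefficient of u^6 = Σ_{j} C(11,j)·1^j·C(12,6-j)·(-2)^(6-j) for j from 0 to 6.
= 59136 + (-278784) + 435600 + (-290400) + 87120 + (-11088) + 462 = 2046.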